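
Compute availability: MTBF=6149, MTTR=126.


Availability = MTBF / (MTBF + MTTR)
Availability = 6149 / (6149 + 126)
Availability = 6149 / 6275
Availability = 97.992%

97.992%


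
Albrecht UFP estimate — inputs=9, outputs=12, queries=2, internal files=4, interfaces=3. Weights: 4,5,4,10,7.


UFP = EI*4 + EO*5 + EQ*4 + ILF*10 + EIF*7
UFP = 9*4 + 12*5 + 2*4 + 4*10 + 3*7
UFP = 36 + 60 + 8 + 40 + 21
UFP = 165

165


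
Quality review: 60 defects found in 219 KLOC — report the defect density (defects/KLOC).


Defect density = defects / KLOC
Defect density = 60 / 219
Defect density = 0.274 defects/KLOC

0.274 defects/KLOC


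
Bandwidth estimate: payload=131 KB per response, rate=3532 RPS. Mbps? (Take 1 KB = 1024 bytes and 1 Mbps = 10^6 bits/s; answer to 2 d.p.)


Formula: Mbps = payload_bytes * RPS * 8 / 1e6
Payload per request = 131 KB = 131 * 1024 = 134144 bytes
Total bytes/sec = 134144 * 3532 = 473796608
Total bits/sec = 473796608 * 8 = 3790372864
Mbps = 3790372864 / 1e6 = 3790.37

3790.37 Mbps


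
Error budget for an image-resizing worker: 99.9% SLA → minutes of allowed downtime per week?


Formula: allowed downtime = period * (100 - SLA) / 100
Period (week) = 10080 minutes
Unavailability fraction = (100 - 99.9) / 100
Allowed downtime = 10080 * (100 - 99.9) / 100
Allowed downtime = 10.08 minutes

10.08 minutes


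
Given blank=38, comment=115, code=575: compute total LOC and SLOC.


Total LOC = blank + comment + code
Total LOC = 38 + 115 + 575 = 728
SLOC (source only) = code = 575

Total LOC: 728, SLOC: 575


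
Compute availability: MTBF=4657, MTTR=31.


Availability = MTBF / (MTBF + MTTR)
Availability = 4657 / (4657 + 31)
Availability = 4657 / 4688
Availability = 99.3387%

99.3387%


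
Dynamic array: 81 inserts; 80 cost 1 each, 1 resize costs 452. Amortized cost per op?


Formula: Amortized cost = Total cost / Operations
Total cost = (80 * 1) + (1 * 452)
Total cost = 80 + 452 = 532
Amortized = 532 / 81 = 6.5679

6.5679


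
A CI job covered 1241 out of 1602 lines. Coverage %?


Coverage = covered / total * 100
Coverage = 1241 / 1602 * 100
Coverage = 77.47%

77.47%


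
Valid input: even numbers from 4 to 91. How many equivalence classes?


Constraint: even integers in [4, 91]
Class 1: x < 4 — out-of-range invalid
Class 2: x in [4,91] but odd — wrong type invalid
Class 3: x in [4,91] and even — valid
Class 4: x > 91 — out-of-range invalid
Total equivalence classes: 4

4 equivalence classes


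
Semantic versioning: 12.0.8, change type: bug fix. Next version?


Current: 12.0.8
Change category: 'bug fix' → patch bump
SemVer rule: patch bump → increment PATCH (MAJOR and MINOR unchanged)
New: 12.0.9

12.0.9


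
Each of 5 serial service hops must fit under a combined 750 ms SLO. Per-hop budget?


Formula: per_stage = total_budget / stages
per_stage = 750 / 5
per_stage = 150.0 ms

150.0 ms


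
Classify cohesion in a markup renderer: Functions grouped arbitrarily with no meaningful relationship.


Reasoning: Worst: random grouping
Type: Coincidental cohesion

Coincidental cohesion


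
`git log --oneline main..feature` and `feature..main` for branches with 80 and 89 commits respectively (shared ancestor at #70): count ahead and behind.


Common ancestor: commit #70
feature commits after divergence: 80 - 70 = 10
main commits after divergence: 89 - 70 = 19
feature is 10 commits ahead of main
main is 19 commits ahead of feature

feature ahead: 10, main ahead: 19


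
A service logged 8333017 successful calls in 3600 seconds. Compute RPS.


Formula: throughput = requests / seconds
throughput = 8333017 / 3600
throughput = 2314.73 requests/second

2314.73 requests/second


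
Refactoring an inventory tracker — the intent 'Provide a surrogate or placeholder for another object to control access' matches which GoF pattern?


This matches the Proxy pattern

Proxy


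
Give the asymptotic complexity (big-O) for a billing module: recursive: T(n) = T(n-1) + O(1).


Reasoning: linear recursion with constant work per frame
Complexity: O(n)

O(n)


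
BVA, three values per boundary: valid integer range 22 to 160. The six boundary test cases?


Range: [22, 160]
Boundaries: just below min, min, min+1, max-1, max, just above max
Values: [21, 22, 23, 159, 160, 161]

[21, 22, 23, 159, 160, 161]


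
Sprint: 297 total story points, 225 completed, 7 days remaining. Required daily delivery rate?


Formula: Required rate = Remaining points / Days left
Remaining = 297 - 225 = 72 points
Required rate = 72 / 7 = 10.29 points/day

10.29 points/day


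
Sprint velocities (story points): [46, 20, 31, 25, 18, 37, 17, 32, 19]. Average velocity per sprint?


Formula: Avg velocity = Total points / Number of sprints
Points: [46, 20, 31, 25, 18, 37, 17, 32, 19]
Sum = 46 + 20 + 31 + 25 + 18 + 37 + 17 + 32 + 19 = 245
Avg velocity = 245 / 9 = 27.22 points/sprint

27.22 points/sprint


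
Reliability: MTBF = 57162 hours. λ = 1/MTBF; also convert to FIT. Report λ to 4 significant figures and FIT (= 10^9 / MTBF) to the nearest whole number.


Formula: λ = 1 / MTBF; FIT = λ × 1e9 = 1e9 / MTBF
λ = 1 / 57162 ≈ 1.749e-05 failures/hour
FIT = 1e9 / 57162 ≈ 17494 failures per 1e9 hours (nearest whole number)

λ = 1.749e-05 /h, FIT = 17494


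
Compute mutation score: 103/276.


Mutation score = killed / total * 100
Mutation score = 103 / 276 * 100
Mutation score = 37.32%

37.32%


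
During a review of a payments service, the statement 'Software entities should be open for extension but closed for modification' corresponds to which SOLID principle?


This describes the Open/Closed Principle (OCP)

Open/Closed Principle (OCP)


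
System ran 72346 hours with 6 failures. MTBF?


Formula: MTBF = Total operating time / Number of failures
MTBF = 72346 / 6
MTBF = 12057.67 hours

12057.67 hours


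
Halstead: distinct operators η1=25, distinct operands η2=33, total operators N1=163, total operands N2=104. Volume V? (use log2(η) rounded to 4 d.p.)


Formula: V = N * log2(η), where N = N1 + N2 and η = η1 + η2
η = 25 + 33 = 58
N = 163 + 104 = 267
log2(58) ≈ 5.8580
V = 267 * 5.8580 = 1564.09

1564.09


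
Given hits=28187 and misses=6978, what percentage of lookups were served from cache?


Formula: hit rate = hits / (hits + misses) * 100
hit rate = 28187 / (28187 + 6978) * 100
hit rate = 28187 / 35165 * 100
hit rate = 80.16%

80.16%


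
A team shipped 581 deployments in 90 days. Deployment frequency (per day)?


Formula: deployments per day = releases / days
= 581 / 90
= 6.456 deploys/day
(equivalently, 45.19 deploys/week)

6.456 deploys/day


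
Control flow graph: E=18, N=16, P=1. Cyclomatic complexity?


Formula: V(G) = E - N + 2P
V(G) = 18 - 16 + 2*1
V(G) = 2 + 2
V(G) = 4

4


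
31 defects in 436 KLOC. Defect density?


Defect density = defects / KLOC
Defect density = 31 / 436
Defect density = 0.071 defects/KLOC

0.071 defects/KLOC


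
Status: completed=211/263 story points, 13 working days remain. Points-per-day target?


Formula: Required rate = Remaining points / Days left
Remaining = 263 - 211 = 52 points
Required rate = 52 / 13 = 4.0 points/day

4.0 points/day


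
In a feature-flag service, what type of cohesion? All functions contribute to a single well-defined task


Reasoning: Best: single purpose
Type: Functional cohesion

Functional cohesion


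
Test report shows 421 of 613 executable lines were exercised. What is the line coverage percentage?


Coverage = covered / total * 100
Coverage = 421 / 613 * 100
Coverage = 68.68%

68.68%


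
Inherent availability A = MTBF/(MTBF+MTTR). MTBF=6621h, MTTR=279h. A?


Availability = MTBF / (MTBF + MTTR)
Availability = 6621 / (6621 + 279)
Availability = 6621 / 6900
Availability = 95.9565%

95.9565%


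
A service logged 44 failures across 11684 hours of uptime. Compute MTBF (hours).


Formula: MTBF = Total operating time / Number of failures
MTBF = 11684 / 44
MTBF = 265.55 hours

265.55 hours


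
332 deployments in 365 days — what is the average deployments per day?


Formula: deployments per day = releases / days
= 332 / 365
= 0.91 deploys/day
(equivalently, 6.37 deploys/week)

0.91 deploys/day


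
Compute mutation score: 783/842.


Mutation score = killed / total * 100
Mutation score = 783 / 842 * 100
Mutation score = 92.99%

92.99%


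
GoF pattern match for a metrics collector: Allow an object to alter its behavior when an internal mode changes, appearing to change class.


This matches the State pattern

State


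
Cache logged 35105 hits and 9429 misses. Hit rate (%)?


Formula: hit rate = hits / (hits + misses) * 100
hit rate = 35105 / (35105 + 9429) * 100
hit rate = 35105 / 44534 * 100
hit rate = 78.83%

78.83%


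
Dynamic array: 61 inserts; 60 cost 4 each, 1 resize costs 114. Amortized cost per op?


Formula: Amortized cost = Total cost / Operations
Total cost = (60 * 4) + (1 * 114)
Total cost = 240 + 114 = 354
Amortized = 354 / 61 = 5.8033

5.8033


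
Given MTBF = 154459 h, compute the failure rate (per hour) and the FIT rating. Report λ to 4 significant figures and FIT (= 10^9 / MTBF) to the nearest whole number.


Formula: λ = 1 / MTBF; FIT = λ × 1e9 = 1e9 / MTBF
λ = 1 / 154459 ≈ 6.474e-06 failures/hour
FIT = 1e9 / 154459 ≈ 6474 failures per 1e9 hours (nearest whole number)

λ = 6.474e-06 /h, FIT = 6474


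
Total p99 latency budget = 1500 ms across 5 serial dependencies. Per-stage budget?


Formula: per_stage = total_budget / stages
per_stage = 1500 / 5
per_stage = 300.0 ms

300.0 ms


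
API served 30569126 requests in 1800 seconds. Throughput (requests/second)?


Formula: throughput = requests / seconds
throughput = 30569126 / 1800
throughput = 16982.85 requests/second

16982.85 requests/second


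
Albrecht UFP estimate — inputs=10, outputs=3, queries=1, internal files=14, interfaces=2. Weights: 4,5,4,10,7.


UFP = EI*4 + EO*5 + EQ*4 + ILF*10 + EIF*7
UFP = 10*4 + 3*5 + 1*4 + 14*10 + 2*7
UFP = 40 + 15 + 4 + 140 + 14
UFP = 213

213


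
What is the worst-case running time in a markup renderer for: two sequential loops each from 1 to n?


Reasoning: sequential dominates: O(n) + O(n) = O(n)
Complexity: O(n)

O(n)


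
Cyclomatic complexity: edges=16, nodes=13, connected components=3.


Formula: V(G) = E - N + 2P
V(G) = 16 - 13 + 2*3
V(G) = 3 + 6
V(G) = 9

9


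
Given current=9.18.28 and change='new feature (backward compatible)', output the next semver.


Current: 9.18.28
Change category: 'new feature (backward compatible)' → minor bump
SemVer rule: minor bump → increment MINOR, reset PATCH to 0 (MAJOR unchanged)
New: 9.19.0

9.19.0


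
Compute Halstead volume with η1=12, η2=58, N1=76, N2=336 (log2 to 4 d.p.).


Formula: V = N * log2(η), where N = N1 + N2 and η = η1 + η2
η = 12 + 58 = 70
N = 76 + 336 = 412
log2(70) ≈ 6.1293
V = 412 * 6.1293 = 2525.27

2525.27


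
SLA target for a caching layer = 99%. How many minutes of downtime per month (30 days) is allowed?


Formula: allowed downtime = period * (100 - SLA) / 100
Period (month (30 days)) = 43200 minutes
Unavailability fraction = (100 - 99.0) / 100
Allowed downtime = 43200 * (100 - 99.0) / 100
Allowed downtime = 432.0 minutes

432.0 minutes


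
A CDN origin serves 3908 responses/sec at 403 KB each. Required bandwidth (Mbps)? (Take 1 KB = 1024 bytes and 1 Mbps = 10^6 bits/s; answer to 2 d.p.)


Formula: Mbps = payload_bytes * RPS * 8 / 1e6
Payload per request = 403 KB = 403 * 1024 = 412672 bytes
Total bytes/sec = 412672 * 3908 = 1612722176
Total bits/sec = 1612722176 * 8 = 12901777408
Mbps = 12901777408 / 1e6 = 12901.78

12901.78 Mbps


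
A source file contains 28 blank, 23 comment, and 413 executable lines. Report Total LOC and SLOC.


Total LOC = blank + comment + code
Total LOC = 28 + 23 + 413 = 464
SLOC (source only) = code = 413

Total LOC: 464, SLOC: 413


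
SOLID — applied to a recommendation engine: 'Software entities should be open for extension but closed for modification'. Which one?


This describes the Open/Closed Principle (OCP)

Open/Closed Principle (OCP)


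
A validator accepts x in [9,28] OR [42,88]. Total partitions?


Valid ranges: [9,28] and [42,88]
Class 1: x < 9 — invalid
Class 2: 9 ≤ x ≤ 28 — valid
Class 3: 28 < x < 42 — invalid (gap between ranges)
Class 4: 42 ≤ x ≤ 88 — valid
Class 5: x > 88 — invalid
Total equivalence classes: 5

5 equivalence classes


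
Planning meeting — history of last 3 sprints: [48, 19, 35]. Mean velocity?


Formula: Avg velocity = Total points / Number of sprints
Points: [48, 19, 35]
Sum = 48 + 19 + 35 = 102
Avg velocity = 102 / 3 = 34.0 points/sprint

34.0 points/sprint


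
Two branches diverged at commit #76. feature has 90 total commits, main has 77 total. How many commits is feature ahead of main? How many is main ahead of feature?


Common ancestor: commit #76
feature commits after divergence: 90 - 76 = 14
main commits after divergence: 77 - 76 = 1
feature is 14 commits ahead of main
main is 1 commits ahead of feature

feature ahead: 14, main ahead: 1


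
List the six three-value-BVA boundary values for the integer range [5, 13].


Range: [5, 13]
Boundaries: just below min, min, min+1, max-1, max, just above max
Values: [4, 5, 6, 12, 13, 14]

[4, 5, 6, 12, 13, 14]


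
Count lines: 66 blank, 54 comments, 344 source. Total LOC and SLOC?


Total LOC = blank + comment + code
Total LOC = 66 + 54 + 344 = 464
SLOC (source only) = code = 344

Total LOC: 464, SLOC: 344


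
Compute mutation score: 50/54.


Mutation score = killed / total * 100
Mutation score = 50 / 54 * 100
Mutation score = 92.59%

92.59%


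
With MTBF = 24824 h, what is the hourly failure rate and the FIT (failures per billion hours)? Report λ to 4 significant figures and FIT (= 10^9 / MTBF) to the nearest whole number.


Formula: λ = 1 / MTBF; FIT = λ × 1e9 = 1e9 / MTBF
λ = 1 / 24824 ≈ 4.028e-05 failures/hour
FIT = 1e9 / 24824 ≈ 40284 failures per 1e9 hours (nearest whole number)

λ = 4.028e-05 /h, FIT = 40284


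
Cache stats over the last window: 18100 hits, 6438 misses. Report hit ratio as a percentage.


Formula: hit rate = hits / (hits + misses) * 100
hit rate = 18100 / (18100 + 6438) * 100
hit rate = 18100 / 24538 * 100
hit rate = 73.76%

73.76%


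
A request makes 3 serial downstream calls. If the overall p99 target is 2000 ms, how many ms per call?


Formula: per_stage = total_budget / stages
per_stage = 2000 / 3
per_stage = 666.67 ms

666.67 ms


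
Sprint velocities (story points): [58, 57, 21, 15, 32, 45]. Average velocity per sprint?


Formula: Avg velocity = Total points / Number of sprints
Points: [58, 57, 21, 15, 32, 45]
Sum = 58 + 57 + 21 + 15 + 32 + 45 = 228
Avg velocity = 228 / 6 = 38.0 points/sprint

38.0 points/sprint


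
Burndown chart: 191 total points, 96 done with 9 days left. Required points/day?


Formula: Required rate = Remaining points / Days left
Remaining = 191 - 96 = 95 points
Required rate = 95 / 9 = 10.56 points/day

10.56 points/day


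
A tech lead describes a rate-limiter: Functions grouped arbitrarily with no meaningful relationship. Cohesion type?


Reasoning: Worst: random grouping
Type: Coincidental cohesion

Coincidental cohesion


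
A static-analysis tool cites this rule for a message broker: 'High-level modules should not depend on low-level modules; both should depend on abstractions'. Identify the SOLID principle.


This describes the Dependency Inversion Principle (DIP)

Dependency Inversion Principle (DIP)


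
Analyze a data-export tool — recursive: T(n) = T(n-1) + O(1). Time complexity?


Reasoning: linear recursion with constant work per frame
Complexity: O(n)

O(n)


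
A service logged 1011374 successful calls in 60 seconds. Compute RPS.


Formula: throughput = requests / seconds
throughput = 1011374 / 60
throughput = 16856.23 requests/second

16856.23 requests/second


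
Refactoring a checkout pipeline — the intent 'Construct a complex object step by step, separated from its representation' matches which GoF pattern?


This matches the Builder pattern

Builder


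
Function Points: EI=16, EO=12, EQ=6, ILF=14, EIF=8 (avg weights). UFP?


UFP = EI*4 + EO*5 + EQ*4 + ILF*10 + EIF*7
UFP = 16*4 + 12*5 + 6*4 + 14*10 + 8*7
UFP = 64 + 60 + 24 + 140 + 56
UFP = 344

344


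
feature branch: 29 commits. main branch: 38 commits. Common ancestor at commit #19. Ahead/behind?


Common ancestor: commit #19
feature commits after divergence: 29 - 19 = 10
main commits after divergence: 38 - 19 = 19
feature is 10 commits ahead of main
main is 19 commits ahead of feature

feature ahead: 10, main ahead: 19


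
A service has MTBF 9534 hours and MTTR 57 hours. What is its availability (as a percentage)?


Availability = MTBF / (MTBF + MTTR)
Availability = 9534 / (9534 + 57)
Availability = 9534 / 9591
Availability = 99.4057%

99.4057%


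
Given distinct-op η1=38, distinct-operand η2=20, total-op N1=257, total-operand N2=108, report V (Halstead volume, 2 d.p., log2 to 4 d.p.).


Formula: V = N * log2(η), where N = N1 + N2 and η = η1 + η2
η = 38 + 20 = 58
N = 257 + 108 = 365
log2(58) ≈ 5.8580
V = 365 * 5.8580 = 2138.17

2138.17


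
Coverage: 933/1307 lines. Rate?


Coverage = covered / total * 100
Coverage = 933 / 1307 * 100
Coverage = 71.38%

71.38%


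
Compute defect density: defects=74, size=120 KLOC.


Defect density = defects / KLOC
Defect density = 74 / 120
Defect density = 0.617 defects/KLOC

0.617 defects/KLOC


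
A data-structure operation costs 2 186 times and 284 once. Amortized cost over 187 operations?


Formula: Amortized cost = Total cost / Operations
Total cost = (186 * 2) + (1 * 284)
Total cost = 372 + 284 = 656
Amortized = 656 / 187 = 3.508

3.508


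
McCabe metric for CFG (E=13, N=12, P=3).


Formula: V(G) = E - N + 2P
V(G) = 13 - 12 + 2*3
V(G) = 1 + 6
V(G) = 7

7


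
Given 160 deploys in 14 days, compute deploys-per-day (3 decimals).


Formula: deployments per day = releases / days
= 160 / 14
= 11.429 deploys/day
(equivalently, 80.0 deploys/week)

11.429 deploys/day


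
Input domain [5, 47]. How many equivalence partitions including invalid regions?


Valid range: [5, 47]
Class 1: x < 5 — invalid
Class 2: 5 ≤ x ≤ 47 — valid
Class 3: x > 47 — invalid
Total equivalence classes: 3

3 equivalence classes


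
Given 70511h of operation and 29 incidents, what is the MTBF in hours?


Formula: MTBF = Total operating time / Number of failures
MTBF = 70511 / 29
MTBF = 2431.41 hours

2431.41 hours


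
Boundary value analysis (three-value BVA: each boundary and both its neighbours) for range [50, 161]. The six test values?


Range: [50, 161]
Boundaries: just below min, min, min+1, max-1, max, just above max
Values: [49, 50, 51, 160, 161, 162]

[49, 50, 51, 160, 161, 162]


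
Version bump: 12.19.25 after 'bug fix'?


Current: 12.19.25
Change category: 'bug fix' → patch bump
SemVer rule: patch bump → increment PATCH (MAJOR and MINOR unchanged)
New: 12.19.26

12.19.26


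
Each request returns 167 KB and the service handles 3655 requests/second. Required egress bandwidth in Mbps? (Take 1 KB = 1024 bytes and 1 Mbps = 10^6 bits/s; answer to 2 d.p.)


Formula: Mbps = payload_bytes * RPS * 8 / 1e6
Payload per request = 167 KB = 167 * 1024 = 171008 bytes
Total bytes/sec = 171008 * 3655 = 625034240
Total bits/sec = 625034240 * 8 = 5000273920
Mbps = 5000273920 / 1e6 = 5000.27

5000.27 Mbps


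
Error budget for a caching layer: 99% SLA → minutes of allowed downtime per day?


Formula: allowed downtime = period * (100 - SLA) / 100
Period (day) = 1440 minutes
Unavailability fraction = (100 - 99.0) / 100
Allowed downtime = 1440 * (100 - 99.0) / 100
Allowed downtime = 14.4 minutes

14.4 minutes


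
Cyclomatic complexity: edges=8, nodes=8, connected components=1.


Formula: V(G) = E - N + 2P
V(G) = 8 - 8 + 2*1
V(G) = 0 + 2
V(G) = 2

2


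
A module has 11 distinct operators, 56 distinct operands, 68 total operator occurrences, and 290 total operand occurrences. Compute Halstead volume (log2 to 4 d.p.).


Formula: V = N * log2(η), where N = N1 + N2 and η = η1 + η2
η = 11 + 56 = 67
N = 68 + 290 = 358
log2(67) ≈ 6.0661
V = 358 * 6.0661 = 2171.66

2171.66


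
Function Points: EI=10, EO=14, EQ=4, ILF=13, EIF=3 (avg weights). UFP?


UFP = EI*4 + EO*5 + EQ*4 + ILF*10 + EIF*7
UFP = 10*4 + 14*5 + 4*4 + 13*10 + 3*7
UFP = 40 + 70 + 16 + 130 + 21
UFP = 277

277


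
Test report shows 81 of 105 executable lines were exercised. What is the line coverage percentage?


Coverage = covered / total * 100
Coverage = 81 / 105 * 100
Coverage = 77.14%

77.14%


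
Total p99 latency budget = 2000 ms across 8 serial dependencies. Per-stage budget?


Formula: per_stage = total_budget / stages
per_stage = 2000 / 8
per_stage = 250.0 ms

250.0 ms


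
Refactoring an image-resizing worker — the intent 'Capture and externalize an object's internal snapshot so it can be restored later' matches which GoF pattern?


This matches the Memento pattern

Memento


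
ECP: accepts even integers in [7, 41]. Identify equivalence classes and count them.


Constraint: even integers in [7, 41]
Class 1: x < 7 — out-of-range invalid
Class 2: x in [7,41] but odd — wrong type invalid
Class 3: x in [7,41] and even — valid
Class 4: x > 41 — out-of-range invalid
Total equivalence classes: 4

4 equivalence classes


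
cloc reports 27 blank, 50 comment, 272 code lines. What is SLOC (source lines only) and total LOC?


Total LOC = blank + comment + code
Total LOC = 27 + 50 + 272 = 349
SLOC (source only) = code = 272

Total LOC: 349, SLOC: 272


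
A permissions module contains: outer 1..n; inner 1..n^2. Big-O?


Reasoning: n times n^2
Complexity: O(n^3)

O(n^3)


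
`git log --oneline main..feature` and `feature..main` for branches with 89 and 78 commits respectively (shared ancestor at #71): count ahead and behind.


Common ancestor: commit #71
feature commits after divergence: 89 - 71 = 18
main commits after divergence: 78 - 71 = 7
feature is 18 commits ahead of main
main is 7 commits ahead of feature

feature ahead: 18, main ahead: 7


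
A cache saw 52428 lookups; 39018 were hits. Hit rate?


Formula: hit rate = hits / (hits + misses) * 100
hit rate = 39018 / (39018 + 13410) * 100
hit rate = 39018 / 52428 * 100
hit rate = 74.42%

74.42%


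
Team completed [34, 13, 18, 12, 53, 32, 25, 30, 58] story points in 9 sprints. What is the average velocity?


Formula: Avg velocity = Total points / Number of sprints
Points: [34, 13, 18, 12, 53, 32, 25, 30, 58]
Sum = 34 + 13 + 18 + 12 + 53 + 32 + 25 + 30 + 58 = 275
Avg velocity = 275 / 9 = 30.56 points/sprint

30.56 points/sprint


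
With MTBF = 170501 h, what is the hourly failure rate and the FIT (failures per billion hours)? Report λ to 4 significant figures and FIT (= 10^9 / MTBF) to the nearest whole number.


Formula: λ = 1 / MTBF; FIT = λ × 1e9 = 1e9 / MTBF
λ = 1 / 170501 ≈ 5.865e-06 failures/hour
FIT = 1e9 / 170501 ≈ 5865 failures per 1e9 hours (nearest whole number)

λ = 5.865e-06 /h, FIT = 5865


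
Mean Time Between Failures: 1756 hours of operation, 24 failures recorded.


Formula: MTBF = Total operating time / Number of failures
MTBF = 1756 / 24
MTBF = 73.17 hours

73.17 hours


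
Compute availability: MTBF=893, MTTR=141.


Availability = MTBF / (MTBF + MTTR)
Availability = 893 / (893 + 141)
Availability = 893 / 1034
Availability = 86.3636%

86.3636%


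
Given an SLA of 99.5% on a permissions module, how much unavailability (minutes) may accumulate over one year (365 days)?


Formula: allowed downtime = period * (100 - SLA) / 100
Period (year (365 days)) = 525600 minutes
Unavailability fraction = (100 - 99.5) / 100
Allowed downtime = 525600 * (100 - 99.5) / 100
Allowed downtime = 2628.0 minutes

2628.0 minutes


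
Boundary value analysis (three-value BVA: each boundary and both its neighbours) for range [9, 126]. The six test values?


Range: [9, 126]
Boundaries: just below min, min, min+1, max-1, max, just above max
Values: [8, 9, 10, 125, 126, 127]

[8, 9, 10, 125, 126, 127]


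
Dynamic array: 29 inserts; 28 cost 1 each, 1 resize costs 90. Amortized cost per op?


Formula: Amortized cost = Total cost / Operations
Total cost = (28 * 1) + (1 * 90)
Total cost = 28 + 90 = 118
Amortized = 118 / 29 = 4.069

4.069


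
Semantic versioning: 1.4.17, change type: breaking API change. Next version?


Current: 1.4.17
Change category: 'breaking API change' → major bump
SemVer rule: major bump → increment MAJOR, reset MINOR and PATCH to 0
New: 2.0.0

2.0.0


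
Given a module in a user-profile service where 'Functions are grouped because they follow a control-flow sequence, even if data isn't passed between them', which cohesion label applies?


Reasoning: Grouped by order of execution within a routine, not by data flow
Type: Procedural cohesion

Procedural cohesion


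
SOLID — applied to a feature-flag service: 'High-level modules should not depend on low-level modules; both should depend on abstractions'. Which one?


This describes the Dependency Inversion Principle (DIP)

Dependency Inversion Principle (DIP)


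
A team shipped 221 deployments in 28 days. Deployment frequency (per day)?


Formula: deployments per day = releases / days
= 221 / 28
= 7.893 deploys/day
(equivalently, 55.25 deploys/week)

7.893 deploys/day


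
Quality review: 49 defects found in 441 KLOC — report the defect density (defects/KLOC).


Defect density = defects / KLOC
Defect density = 49 / 441
Defect density = 0.111 defects/KLOC

0.111 defects/KLOC


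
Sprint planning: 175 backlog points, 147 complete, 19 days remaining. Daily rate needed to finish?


Formula: Required rate = Remaining points / Days left
Remaining = 175 - 147 = 28 points
Required rate = 28 / 19 = 1.47 points/day

1.47 points/day


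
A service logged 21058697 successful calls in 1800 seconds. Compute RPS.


Formula: throughput = requests / seconds
throughput = 21058697 / 1800
throughput = 11699.28 requests/second

11699.28 requests/second


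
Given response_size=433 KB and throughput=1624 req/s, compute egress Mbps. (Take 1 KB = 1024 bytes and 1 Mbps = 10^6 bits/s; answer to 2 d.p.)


Formula: Mbps = payload_bytes * RPS * 8 / 1e6
Payload per request = 433 KB = 433 * 1024 = 443392 bytes
Total bytes/sec = 443392 * 1624 = 720068608
Total bits/sec = 720068608 * 8 = 5760548864
Mbps = 5760548864 / 1e6 = 5760.55

5760.55 Mbps


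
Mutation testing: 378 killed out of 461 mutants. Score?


Mutation score = killed / total * 100
Mutation score = 378 / 461 * 100
Mutation score = 82.0%

82.0%


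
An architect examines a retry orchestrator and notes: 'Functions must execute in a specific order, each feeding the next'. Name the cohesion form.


Reasoning: Output of one is input to next
Type: Sequential cohesion

Sequential cohesion


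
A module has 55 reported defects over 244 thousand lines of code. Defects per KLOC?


Defect density = defects / KLOC
Defect density = 55 / 244
Defect density = 0.225 defects/KLOC

0.225 defects/KLOC


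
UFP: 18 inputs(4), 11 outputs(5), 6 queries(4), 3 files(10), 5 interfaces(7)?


UFP = EI*4 + EO*5 + EQ*4 + ILF*10 + EIF*7
UFP = 18*4 + 11*5 + 6*4 + 3*10 + 5*7
UFP = 72 + 55 + 24 + 30 + 35
UFP = 216

216


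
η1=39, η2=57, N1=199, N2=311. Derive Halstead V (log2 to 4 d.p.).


Formula: V = N * log2(η), where N = N1 + N2 and η = η1 + η2
η = 39 + 57 = 96
N = 199 + 311 = 510
log2(96) ≈ 6.5850
V = 510 * 6.5850 = 3358.35

3358.35


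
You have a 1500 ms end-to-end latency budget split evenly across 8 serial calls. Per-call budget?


Formula: per_stage = total_budget / stages
per_stage = 1500 / 8
per_stage = 187.5 ms

187.5 ms


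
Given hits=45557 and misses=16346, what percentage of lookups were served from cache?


Formula: hit rate = hits / (hits + misses) * 100
hit rate = 45557 / (45557 + 16346) * 100
hit rate = 45557 / 61903 * 100
hit rate = 73.59%

73.59%


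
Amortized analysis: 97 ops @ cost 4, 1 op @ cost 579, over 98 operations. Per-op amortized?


Formula: Amortized cost = Total cost / Operations
Total cost = (97 * 4) + (1 * 579)
Total cost = 388 + 579 = 967
Amortized = 967 / 98 = 9.8673

9.8673


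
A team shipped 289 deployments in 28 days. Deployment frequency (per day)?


Formula: deployments per day = releases / days
= 289 / 28
= 10.321 deploys/day
(equivalently, 72.25 deploys/week)

10.321 deploys/day


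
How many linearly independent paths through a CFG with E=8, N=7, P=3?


Formula: V(G) = E - N + 2P
V(G) = 8 - 7 + 2*3
V(G) = 1 + 6
V(G) = 7

7


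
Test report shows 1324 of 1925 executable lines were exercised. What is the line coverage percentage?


Coverage = covered / total * 100
Coverage = 1324 / 1925 * 100
Coverage = 68.78%

68.78%


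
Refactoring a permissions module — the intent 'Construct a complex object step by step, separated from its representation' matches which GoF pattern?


This matches the Builder pattern

Builder


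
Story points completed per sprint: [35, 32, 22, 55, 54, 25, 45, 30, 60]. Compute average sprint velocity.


Formula: Avg velocity = Total points / Number of sprints
Points: [35, 32, 22, 55, 54, 25, 45, 30, 60]
Sum = 35 + 32 + 22 + 55 + 54 + 25 + 45 + 30 + 60 = 358
Avg velocity = 358 / 9 = 39.78 points/sprint

39.78 points/sprint


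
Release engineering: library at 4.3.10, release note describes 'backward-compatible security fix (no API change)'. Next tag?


Current: 4.3.10
Change category: 'backward-compatible security fix (no API change)' → patch bump
SemVer rule: patch bump → increment PATCH (MAJOR and MINOR unchanged)
New: 4.3.11

4.3.11


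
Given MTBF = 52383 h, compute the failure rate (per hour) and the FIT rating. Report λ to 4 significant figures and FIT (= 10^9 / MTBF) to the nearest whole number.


Formula: λ = 1 / MTBF; FIT = λ × 1e9 = 1e9 / MTBF
λ = 1 / 52383 ≈ 1.909e-05 failures/hour
FIT = 1e9 / 52383 ≈ 19090 failures per 1e9 hours (nearest whole number)

λ = 1.909e-05 /h, FIT = 19090


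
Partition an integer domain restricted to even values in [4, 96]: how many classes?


Constraint: even integers in [4, 96]
Class 1: x < 4 — out-of-range invalid
Class 2: x in [4,96] but odd — wrong type invalid
Class 3: x in [4,96] and even — valid
Class 4: x > 96 — out-of-range invalid
Total equivalence classes: 4

4 equivalence classes


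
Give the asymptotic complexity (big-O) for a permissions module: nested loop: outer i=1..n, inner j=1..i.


Reasoning: triangle: n(n+1)/2 ~ n^2/2
Complexity: O(n^2)

O(n^2)


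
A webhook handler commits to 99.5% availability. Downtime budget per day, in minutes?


Formula: allowed downtime = period * (100 - SLA) / 100
Period (day) = 1440 minutes
Unavailability fraction = (100 - 99.5) / 100
Allowed downtime = 1440 * (100 - 99.5) / 100
Allowed downtime = 7.2 minutes

7.2 minutes


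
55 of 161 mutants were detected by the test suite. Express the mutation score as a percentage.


Mutation score = killed / total * 100
Mutation score = 55 / 161 * 100
Mutation score = 34.16%

34.16%


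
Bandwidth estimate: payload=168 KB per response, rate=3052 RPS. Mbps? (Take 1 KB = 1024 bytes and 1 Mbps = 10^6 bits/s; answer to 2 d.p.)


Formula: Mbps = payload_bytes * RPS * 8 / 1e6
Payload per request = 168 KB = 168 * 1024 = 172032 bytes
Total bytes/sec = 172032 * 3052 = 525041664
Total bits/sec = 525041664 * 8 = 4200333312
Mbps = 4200333312 / 1e6 = 4200.33

4200.33 Mbps


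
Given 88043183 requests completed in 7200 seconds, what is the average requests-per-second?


Formula: throughput = requests / seconds
throughput = 88043183 / 7200
throughput = 12228.22 requests/second

12228.22 requests/second


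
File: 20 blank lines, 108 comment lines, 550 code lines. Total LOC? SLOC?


Total LOC = blank + comment + code
Total LOC = 20 + 108 + 550 = 678
SLOC (source only) = code = 550

Total LOC: 678, SLOC: 550


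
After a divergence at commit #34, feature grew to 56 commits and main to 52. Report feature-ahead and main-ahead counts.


Common ancestor: commit #34
feature commits after divergence: 56 - 34 = 22
main commits after divergence: 52 - 34 = 18
feature is 22 commits ahead of main
main is 18 commits ahead of feature

feature ahead: 22, main ahead: 18


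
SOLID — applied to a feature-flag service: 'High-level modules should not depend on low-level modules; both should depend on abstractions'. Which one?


This describes the Dependency Inversion Principle (DIP)

Dependency Inversion Principle (DIP)


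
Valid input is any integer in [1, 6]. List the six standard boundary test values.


Range: [1, 6]
Boundaries: just below min, min, min+1, max-1, max, just above max
Values: [0, 1, 2, 5, 6, 7]

[0, 1, 2, 5, 6, 7]


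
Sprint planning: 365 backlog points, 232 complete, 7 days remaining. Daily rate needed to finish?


Formula: Required rate = Remaining points / Days left
Remaining = 365 - 232 = 133 points
Required rate = 133 / 7 = 19.0 points/day

19.0 points/day


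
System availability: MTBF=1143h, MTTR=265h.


Availability = MTBF / (MTBF + MTTR)
Availability = 1143 / (1143 + 265)
Availability = 1143 / 1408
Availability = 81.179%

81.179%


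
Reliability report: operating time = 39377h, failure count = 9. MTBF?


Formula: MTBF = Total operating time / Number of failures
MTBF = 39377 / 9
MTBF = 4375.22 hours

4375.22 hours


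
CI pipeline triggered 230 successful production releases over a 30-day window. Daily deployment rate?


Formula: deployments per day = releases / days
= 230 / 30
= 7.667 deploys/day
(equivalently, 53.67 deploys/week)

7.667 deploys/day


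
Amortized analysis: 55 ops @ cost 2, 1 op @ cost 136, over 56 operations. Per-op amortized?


Formula: Amortized cost = Total cost / Operations
Total cost = (55 * 2) + (1 * 136)
Total cost = 110 + 136 = 246
Amortized = 246 / 56 = 4.3929

4.3929


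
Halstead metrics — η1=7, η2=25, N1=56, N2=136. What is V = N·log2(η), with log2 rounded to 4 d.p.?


Formula: V = N * log2(η), where N = N1 + N2 and η = η1 + η2
η = 7 + 25 = 32
N = 56 + 136 = 192
log2(32) ≈ 5.0000
V = 192 * 5.0000 = 960.00

960.00


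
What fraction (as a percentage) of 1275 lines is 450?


Coverage = covered / total * 100
Coverage = 450 / 1275 * 100
Coverage = 35.29%

35.29%


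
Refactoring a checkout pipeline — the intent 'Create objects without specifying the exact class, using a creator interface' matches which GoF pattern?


This matches the Factory Method pattern

Factory Method


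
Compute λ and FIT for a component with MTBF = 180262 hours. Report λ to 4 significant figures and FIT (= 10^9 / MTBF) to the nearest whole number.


Formula: λ = 1 / MTBF; FIT = λ × 1e9 = 1e9 / MTBF
λ = 1 / 180262 ≈ 5.547e-06 failures/hour
FIT = 1e9 / 180262 ≈ 5547 failures per 1e9 hours (nearest whole number)

λ = 5.547e-06 /h, FIT = 5547


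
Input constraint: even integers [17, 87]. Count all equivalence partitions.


Constraint: even integers in [17, 87]
Class 1: x < 17 — out-of-range invalid
Class 2: x in [17,87] but odd — wrong type invalid
Class 3: x in [17,87] and even — valid
Class 4: x > 87 — out-of-range invalid
Total equivalence classes: 4

4 equivalence classes


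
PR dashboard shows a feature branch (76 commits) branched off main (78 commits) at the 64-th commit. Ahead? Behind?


Common ancestor: commit #64
feature commits after divergence: 76 - 64 = 12
main commits after divergence: 78 - 64 = 14
feature is 12 commits ahead of main
main is 14 commits ahead of feature

feature ahead: 12, main ahead: 14


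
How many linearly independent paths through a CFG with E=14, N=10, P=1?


Formula: V(G) = E - N + 2P
V(G) = 14 - 10 + 2*1
V(G) = 4 + 2
V(G) = 6

6


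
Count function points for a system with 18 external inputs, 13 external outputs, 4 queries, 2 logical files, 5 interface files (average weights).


UFP = EI*4 + EO*5 + EQ*4 + ILF*10 + EIF*7
UFP = 18*4 + 13*5 + 4*4 + 2*10 + 5*7
UFP = 72 + 65 + 16 + 20 + 35
UFP = 208

208


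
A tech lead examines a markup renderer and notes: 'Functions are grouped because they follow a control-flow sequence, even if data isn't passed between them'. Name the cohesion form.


Reasoning: Grouped by order of execution within a routine, not by data flow
Type: Procedural cohesion

Procedural cohesion


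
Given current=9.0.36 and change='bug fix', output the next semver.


Current: 9.0.36
Change category: 'bug fix' → patch bump
SemVer rule: patch bump → increment PATCH (MAJOR and MINOR unchanged)
New: 9.0.37

9.0.37


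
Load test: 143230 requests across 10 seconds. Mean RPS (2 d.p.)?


Formula: throughput = requests / seconds
throughput = 143230 / 10
throughput = 14323.0 requests/second

14323.0 requests/second


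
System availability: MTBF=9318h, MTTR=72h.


Availability = MTBF / (MTBF + MTTR)
Availability = 9318 / (9318 + 72)
Availability = 9318 / 9390
Availability = 99.2332%

99.2332%


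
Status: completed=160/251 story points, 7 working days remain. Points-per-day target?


Formula: Required rate = Remaining points / Days left
Remaining = 251 - 160 = 91 points
Required rate = 91 / 7 = 13.0 points/day

13.0 points/day


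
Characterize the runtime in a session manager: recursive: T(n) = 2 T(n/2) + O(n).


Reasoning: master theorem case 2 (merge-sort recurrence)
Complexity: O(n log n)

O(n log n)


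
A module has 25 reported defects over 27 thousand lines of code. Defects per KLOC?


Defect density = defects / KLOC
Defect density = 25 / 27
Defect density = 0.926 defects/KLOC

0.926 defects/KLOC


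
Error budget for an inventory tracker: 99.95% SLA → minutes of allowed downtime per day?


Formula: allowed downtime = period * (100 - SLA) / 100
Period (day) = 1440 minutes
Unavailability fraction = (100 - 99.95) / 100
Allowed downtime = 1440 * (100 - 99.95) / 100
Allowed downtime = 0.72 minutes

0.72 minutes


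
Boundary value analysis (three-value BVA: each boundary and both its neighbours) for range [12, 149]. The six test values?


Range: [12, 149]
Boundaries: just below min, min, min+1, max-1, max, just above max
Values: [11, 12, 13, 148, 149, 150]

[11, 12, 13, 148, 149, 150]


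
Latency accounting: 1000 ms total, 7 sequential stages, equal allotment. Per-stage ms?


Formula: per_stage = total_budget / stages
per_stage = 1000 / 7
per_stage = 142.86 ms

142.86 ms


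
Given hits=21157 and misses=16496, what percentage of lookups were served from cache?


Formula: hit rate = hits / (hits + misses) * 100
hit rate = 21157 / (21157 + 16496) * 100
hit rate = 21157 / 37653 * 100
hit rate = 56.19%

56.19%


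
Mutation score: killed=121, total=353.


Mutation score = killed / total * 100
Mutation score = 121 / 353 * 100
Mutation score = 34.28%

34.28%


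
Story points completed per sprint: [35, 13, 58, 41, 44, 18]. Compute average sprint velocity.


Formula: Avg velocity = Total points / Number of sprints
Points: [35, 13, 58, 41, 44, 18]
Sum = 35 + 13 + 58 + 41 + 44 + 18 = 209
Avg velocity = 209 / 6 = 34.83 points/sprint

34.83 points/sprint


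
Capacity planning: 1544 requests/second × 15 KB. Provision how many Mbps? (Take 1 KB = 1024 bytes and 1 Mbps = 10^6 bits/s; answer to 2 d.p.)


Formula: Mbps = payload_bytes * RPS * 8 / 1e6
Payload per request = 15 KB = 15 * 1024 = 15360 bytes
Total bytes/sec = 15360 * 1544 = 23715840
Total bits/sec = 23715840 * 8 = 189726720
Mbps = 189726720 / 1e6 = 189.73

189.73 Mbps
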